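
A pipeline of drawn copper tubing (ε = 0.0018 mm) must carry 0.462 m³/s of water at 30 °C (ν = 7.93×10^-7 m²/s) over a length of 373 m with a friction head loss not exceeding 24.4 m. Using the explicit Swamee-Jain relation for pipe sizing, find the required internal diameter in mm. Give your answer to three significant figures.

Swamee-Jain (Type III): D = 0.66·[ε^1.25·(LQ²/(gh_f))^4.75 + ν·Q^9.4·(L/(gh_f))^5.2]^0.04
LQ²/(gh_f) = 0.3326; L/(gh_f) = 1.558
Term 1 = ε^1.25·(…)^4.75 = 3.53×10^-10; Term 2 = ν·Q^9.4·(…)^5.2 = 5.61×10^-9
D = 0.66·(3.53×10^-10 + 5.61×10^-9)^0.04 = 0.3094 m = 309 mm
Check: V = 6.14 m/s, Re = 2.40×10^6, f = 0.01032, h_f = 23.9 m ≈ 24.4 m ✓

D ≈ 309 mm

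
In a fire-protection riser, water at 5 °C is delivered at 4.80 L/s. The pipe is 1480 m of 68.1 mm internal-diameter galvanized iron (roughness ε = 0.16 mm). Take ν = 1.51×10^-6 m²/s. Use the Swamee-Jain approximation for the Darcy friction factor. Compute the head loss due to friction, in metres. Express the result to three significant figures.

V = 4Q/(πD²) = 4·0.00480/(π·0.0681²) = 1.318 m/s
Re = VD/ν = 1.318·0.0681/1.51×10^-6 = 5.94×10^4 → turbulent
ε/D = 0.16/68.1 = 0.00235
Swamee-Jain: f = 0.02716
h_f = f(L/D)V²/(2g) = 0.02716·(1480/0.0681)·1.318²/(2·9.81) = 52.25 m

h_f ≈ 52.2 m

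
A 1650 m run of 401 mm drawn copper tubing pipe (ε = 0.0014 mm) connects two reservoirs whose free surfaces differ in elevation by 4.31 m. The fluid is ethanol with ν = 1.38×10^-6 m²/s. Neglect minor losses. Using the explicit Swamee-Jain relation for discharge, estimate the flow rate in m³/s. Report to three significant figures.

Q ≈ 0.153 m³/s

Swamee-Jain (Type II): Q = -0.965·√(gD⁵h_f/L)·ln[ε/(3.7D) + √(3.17ν²L/(gD³h_f))]
√(gD⁵h_f/L) = √(9.81·0.401⁵·4.31/1650) = 0.01630
ε/(3.7D) = 9.44×10^-7; √(3.17ν²L/(gD³h_f)) = 6.04×10^-5
Q = -0.965·0.01630·ln(6.139×10^-5) = 0.1526 m³/s
Check: V = 1.21 m/s, Re = 3.51×10^5, f = 0.01401, h_f = 4.29 m ≈ 4.31 m ✓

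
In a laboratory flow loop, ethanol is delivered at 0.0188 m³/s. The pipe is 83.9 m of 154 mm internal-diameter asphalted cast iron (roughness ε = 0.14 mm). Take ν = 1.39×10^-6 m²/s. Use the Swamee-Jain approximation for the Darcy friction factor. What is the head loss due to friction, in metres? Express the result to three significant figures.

h_f ≈ 0.616 m

V = 4Q/(πD²) = 4·0.0188/(π·0.154²) = 1.009 m/s
Re = VD/ν = 1.009·0.154/1.39×10^-6 = 1.12×10^5 → turbulent
ε/D = 0.14/154 = 9.09×10^-4
Swamee-Jain: f = 0.02179
h_f = f(L/D)V²/(2g) = 0.02179·(83.9/0.154)·1.009²/(2·9.81) = 0.6163 m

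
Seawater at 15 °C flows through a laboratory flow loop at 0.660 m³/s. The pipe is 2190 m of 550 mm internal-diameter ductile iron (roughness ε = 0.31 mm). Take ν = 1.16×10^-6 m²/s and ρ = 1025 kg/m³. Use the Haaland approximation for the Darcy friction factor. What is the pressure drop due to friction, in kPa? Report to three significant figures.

V = 4Q/(πD²) = 4·0.660/(π·0.550²) = 2.778 m/s
Re = VD/ν = 2.778·0.550/1.16×10^-6 = 1.32×10^6 → turbulent
ε/D = 0.31/550 = 5.64×10^-4
Haaland: f = 0.01750
h_f = f(L/D)V²/(2g) = 0.01750·(2190/0.550)·2.778²/(2·9.81) = 27.41 m
Δp = ρg·h_f = 1025·9.81·27.41 = 275.6 kPa

Δp ≈ 276 kPa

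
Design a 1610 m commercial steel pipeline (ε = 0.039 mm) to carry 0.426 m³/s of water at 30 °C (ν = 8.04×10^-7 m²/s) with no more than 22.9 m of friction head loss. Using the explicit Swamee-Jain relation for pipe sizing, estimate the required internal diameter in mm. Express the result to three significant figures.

Swamee-Jain (Type III): D = 0.66·[ε^1.25·(LQ²/(gh_f))^4.75 + ν·Q^9.4·(L/(gh_f))^5.2]^0.04
LQ²/(gh_f) = 1.301; L/(gh_f) = 7.167
Term 1 = ε^1.25·(…)^4.75 = 1.07×10^-5; Term 2 = ν·Q^9.4·(…)^5.2 = 7.40×10^-6
D = 0.66·(1.07×10^-5 + 7.40×10^-6)^0.04 = 0.4265 m = 426 mm
Check: V = 2.98 m/s, Re = 1.58×10^6, f = 0.01292, h_f = 22.1 m ≈ 22.9 m ✓

D ≈ 426 mm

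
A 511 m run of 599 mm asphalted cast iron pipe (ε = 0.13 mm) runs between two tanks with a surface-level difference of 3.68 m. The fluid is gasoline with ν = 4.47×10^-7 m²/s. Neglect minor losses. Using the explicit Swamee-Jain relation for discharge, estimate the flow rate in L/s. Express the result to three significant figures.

Q ≈ 687 L/s

Swamee-Jain (Type II): Q = -0.965·√(gD⁵h_f/L)·ln[ε/(3.7D) + √(3.17ν²L/(gD³h_f))]
√(gD⁵h_f/L) = √(9.81·0.599⁵·3.68/511) = 0.07381
ε/(3.7D) = 5.87×10^-5; √(3.17ν²L/(gD³h_f)) = 6.46×10^-6
Q = -0.965·0.07381·ln(6.512×10^-5) = 0.6866 m³/s
Check: V = 2.44 m/s, Re = 3.26×10^6, f = 0.01433, h_f = 3.70 m ≈ 3.68 m ✓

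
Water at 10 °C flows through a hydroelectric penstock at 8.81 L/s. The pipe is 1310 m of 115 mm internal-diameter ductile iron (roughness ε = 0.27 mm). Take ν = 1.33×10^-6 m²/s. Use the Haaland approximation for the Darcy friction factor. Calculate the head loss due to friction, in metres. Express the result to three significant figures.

h_f ≈ 11.0 m

V = 4Q/(πD²) = 4·0.00881/(π·0.115²) = 0.8482 m/s
Re = VD/ν = 0.8482·0.115/1.33×10^-6 = 7.33×10^4 → turbulent
ε/D = 0.27/115 = 0.00235
Haaland: f = 0.02632
h_f = f(L/D)V²/(2g) = 0.02632·(1310/0.115)·0.8482²/(2·9.81) = 10.99 m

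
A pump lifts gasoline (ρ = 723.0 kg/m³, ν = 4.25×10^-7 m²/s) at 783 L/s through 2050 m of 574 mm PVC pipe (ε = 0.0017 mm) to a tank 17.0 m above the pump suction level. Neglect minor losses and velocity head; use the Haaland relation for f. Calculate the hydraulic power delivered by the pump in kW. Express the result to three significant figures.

V = 4Q/(πD²) = 3.026 m/s; Re = 4.09×10^6; ε/D = 2.96×10^-6; f = 0.009398
h_f = f(L/D)V²/2g = 15.66 m
Total head H = z + h_f = 17.0 + 15.66 = 32.66 m
P_hyd = ρgQH = 723.0·9.81·0.783·32.66 = 181.4 kW

P_hyd ≈ 181 kW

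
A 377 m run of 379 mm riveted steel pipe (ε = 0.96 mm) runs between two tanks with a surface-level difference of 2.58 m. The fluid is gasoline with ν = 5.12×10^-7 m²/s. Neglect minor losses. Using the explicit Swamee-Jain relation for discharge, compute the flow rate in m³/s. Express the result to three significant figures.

Q ≈ 0.161 m³/s

Swamee-Jain (Type II): Q = -0.965·√(gD⁵h_f/L)·ln[ε/(3.7D) + √(3.17ν²L/(gD³h_f))]
√(gD⁵h_f/L) = √(9.81·0.379⁵·2.58/377) = 0.02291
ε/(3.7D) = 6.85×10^-4; √(3.17ν²L/(gD³h_f)) = 1.51×10^-5
Q = -0.965·0.02291·ln(6.997×10^-4) = 0.1606 m³/s
Check: V = 1.42 m/s, Re = 1.05×10^6, f = 0.02518, h_f = 2.59 m ≈ 2.58 m ✓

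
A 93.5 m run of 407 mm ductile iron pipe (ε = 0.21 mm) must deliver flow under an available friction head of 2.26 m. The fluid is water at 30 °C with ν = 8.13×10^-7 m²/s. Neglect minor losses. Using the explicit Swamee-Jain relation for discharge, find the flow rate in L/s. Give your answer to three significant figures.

Q ≈ 437 L/s

Swamee-Jain (Type II): Q = -0.965·√(gD⁵h_f/L)·ln[ε/(3.7D) + √(3.17ν²L/(gD³h_f))]
√(gD⁵h_f/L) = √(9.81·0.407⁵·2.26/93.5) = 0.05146
ε/(3.7D) = 1.39×10^-4; √(3.17ν²L/(gD³h_f)) = 1.14×10^-5
Q = -0.965·0.05146·ln(1.509×10^-4) = 0.4369 m³/s
Check: V = 3.36 m/s, Re = 1.68×10^6, f = 0.01719, h_f = 2.27 m ≈ 2.26 m ✓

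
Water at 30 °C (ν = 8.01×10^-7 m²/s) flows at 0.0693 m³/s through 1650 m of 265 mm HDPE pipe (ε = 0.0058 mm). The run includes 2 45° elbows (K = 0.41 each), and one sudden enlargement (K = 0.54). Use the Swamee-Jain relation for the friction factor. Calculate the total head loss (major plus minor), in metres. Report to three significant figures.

V = 4Q/(πD²) = 1.256 m/s; V²/2g = 0.08046 m
Re = 4.16×10^5, ε/D = 2.19×10^-5 → f = 0.01384 (Swamee-Jain)
Major: h_f = f(L/D)·V²/2g = 0.01384·6226·0.08046 = 6.935 m
Minor: ΣK = 1.36; h_m = ΣK·V²/2g = 0.1094 m
Total H_L = 6.935 + 0.1094 = 7.045 m

H_L ≈ 7.04 m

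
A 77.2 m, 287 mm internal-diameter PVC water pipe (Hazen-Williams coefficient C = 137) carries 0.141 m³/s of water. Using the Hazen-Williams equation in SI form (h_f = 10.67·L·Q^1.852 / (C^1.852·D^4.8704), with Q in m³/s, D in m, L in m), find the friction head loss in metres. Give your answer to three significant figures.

h_f = 10.67·77.2·0.141^1.852 / (137^1.852·0.287^4.8704) = 1.055 m

h_f ≈ 1.06 m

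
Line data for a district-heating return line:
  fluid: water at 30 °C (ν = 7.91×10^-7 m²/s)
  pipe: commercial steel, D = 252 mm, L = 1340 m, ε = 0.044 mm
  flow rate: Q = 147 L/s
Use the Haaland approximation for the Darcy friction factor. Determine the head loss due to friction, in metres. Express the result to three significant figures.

h_f ≈ 33.8 m

V = 4Q/(πD²) = 4·0.147/(π·0.252²) = 2.947 m/s
Re = VD/ν = 2.947·0.252/7.91×10^-7 = 9.39×10^5 → turbulent
ε/D = 0.044/252 = 1.75×10^-4
Haaland: f = 0.01436
h_f = f(L/D)V²/(2g) = 0.01436·(1340/0.252)·2.947²/(2·9.81) = 33.81 m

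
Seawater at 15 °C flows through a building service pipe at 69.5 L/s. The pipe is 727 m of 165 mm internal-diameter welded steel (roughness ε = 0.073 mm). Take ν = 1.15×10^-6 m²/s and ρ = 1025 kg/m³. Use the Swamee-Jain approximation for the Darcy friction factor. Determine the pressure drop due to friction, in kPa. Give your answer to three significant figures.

Δp ≈ 417 kPa

V = 4Q/(πD²) = 4·0.0695/(π·0.165²) = 3.250 m/s
Re = VD/ν = 3.250·0.165/1.15×10^-6 = 4.66×10^5 → turbulent
ε/D = 0.073/165 = 4.42×10^-4
Swamee-Jain: f = 0.01747
h_f = f(L/D)V²/(2g) = 0.01747·(727/0.165)·3.250²/(2·9.81) = 41.45 m
Δp = ρg·h_f = 1025·9.81·41.45 = 416.8 kPa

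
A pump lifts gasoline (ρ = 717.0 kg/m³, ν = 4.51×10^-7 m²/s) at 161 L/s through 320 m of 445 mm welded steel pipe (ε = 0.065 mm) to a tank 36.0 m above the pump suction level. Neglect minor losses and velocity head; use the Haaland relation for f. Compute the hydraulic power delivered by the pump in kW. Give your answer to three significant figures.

V = 4Q/(πD²) = 1.035 m/s; Re = 1.02×10^6; ε/D = 1.46×10^-4; f = 0.01394
h_f = f(L/D)V²/2g = 0.5474 m
Total head H = z + h_f = 36.0 + 0.5474 = 36.55 m
P_hyd = ρgQH = 717.0·9.81·0.161·36.55 = 41.39 kW

P_hyd ≈ 41.4 kW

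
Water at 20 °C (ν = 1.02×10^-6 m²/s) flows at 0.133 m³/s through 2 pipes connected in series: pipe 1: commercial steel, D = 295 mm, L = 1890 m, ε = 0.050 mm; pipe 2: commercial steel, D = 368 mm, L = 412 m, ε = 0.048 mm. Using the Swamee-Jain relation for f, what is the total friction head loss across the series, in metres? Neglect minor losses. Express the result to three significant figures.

H ≈ 20.0 m

Pipe 1: V = 1.946 m/s, Re = 5.63×10^5, ε/D = 1.69×10^-4, f = 0.01506, h_1 = f(L/D)V²/2g = 18.62 m
Pipe 2: V = 1.250 m/s, Re = 4.51×10^5, ε/D = 1.30×10^-4, f = 0.01497, h_2 = f(L/D)V²/2g = 1.336 m
Series → Q common, losses add: H = Σh = 19.95 m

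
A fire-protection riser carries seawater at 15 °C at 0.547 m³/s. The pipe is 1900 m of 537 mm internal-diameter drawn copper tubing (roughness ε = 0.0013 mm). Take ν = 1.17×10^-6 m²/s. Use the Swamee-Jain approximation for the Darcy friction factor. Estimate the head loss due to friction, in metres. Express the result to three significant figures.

V = 4Q/(πD²) = 4·0.547/(π·0.537²) = 2.415 m/s
Re = VD/ν = 2.415·0.537/1.17×10^-6 = 1.11×10^6 → turbulent
ε/D = 0.0013/537 = 2.42×10^-6
Swamee-Jain: f = 0.01147
h_f = f(L/D)V²/(2g) = 0.01147·(1900/0.537)·2.415²/(2·9.81) = 12.07 m

h_f ≈ 12.1 m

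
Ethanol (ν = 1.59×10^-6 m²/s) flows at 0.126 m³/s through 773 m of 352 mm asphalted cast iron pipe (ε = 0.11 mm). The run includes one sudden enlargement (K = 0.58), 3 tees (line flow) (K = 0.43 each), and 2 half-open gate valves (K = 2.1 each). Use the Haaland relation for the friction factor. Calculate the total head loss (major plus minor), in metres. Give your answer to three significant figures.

V = 4Q/(πD²) = 1.295 m/s; V²/2g = 0.08545 m
Re = 2.87×10^5, ε/D = 3.13×10^-4 → f = 0.01696 (Haaland)
Major: h_f = f(L/D)·V²/2g = 0.01696·2196·0.08545 = 3.182 m
Minor: ΣK = 6.07; h_m = ΣK·V²/2g = 0.5187 m
Total H_L = 3.182 + 0.5187 = 3.701 m

H_L ≈ 3.70 m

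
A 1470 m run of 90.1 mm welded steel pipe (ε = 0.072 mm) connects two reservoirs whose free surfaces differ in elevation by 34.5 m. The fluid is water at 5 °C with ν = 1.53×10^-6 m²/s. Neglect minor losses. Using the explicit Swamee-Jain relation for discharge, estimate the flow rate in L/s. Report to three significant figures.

Swamee-Jain (Type II): Q = -0.965·√(gD⁵h_f/L)·ln[ε/(3.7D) + √(3.17ν²L/(gD³h_f))]
√(gD⁵h_f/L) = √(9.81·0.0901⁵·34.5/1470) = 0.001169
ε/(3.7D) = 2.16×10^-4; √(3.17ν²L/(gD³h_f)) = 2.10×10^-4
Q = -0.965·0.001169·ln(4.259×10^-4) = 0.008757 m³/s
Check: V = 1.37 m/s, Re = 8.09×10^4, f = 0.02213, h_f = 34.7 m ≈ 34.5 m ✓

Q ≈ 8.76 L/s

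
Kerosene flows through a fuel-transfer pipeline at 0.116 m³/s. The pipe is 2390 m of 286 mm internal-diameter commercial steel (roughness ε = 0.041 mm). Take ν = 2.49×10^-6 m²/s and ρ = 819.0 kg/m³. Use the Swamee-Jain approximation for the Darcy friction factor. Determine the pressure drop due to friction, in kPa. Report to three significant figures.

V = 4Q/(πD²) = 4·0.116/(π·0.286²) = 1.806 m/s
Re = VD/ν = 1.806·0.286/2.49×10^-6 = 2.07×10^5 → turbulent
ε/D = 0.041/286 = 1.43×10^-4
Swamee-Jain: f = 0.01664
h_f = f(L/D)V²/(2g) = 0.01664·(2390/0.286)·1.806²/(2·9.81) = 23.10 m
Δp = ρg·h_f = 819.0·9.81·23.10 = 185.6 kPa

Δp ≈ 186 kPa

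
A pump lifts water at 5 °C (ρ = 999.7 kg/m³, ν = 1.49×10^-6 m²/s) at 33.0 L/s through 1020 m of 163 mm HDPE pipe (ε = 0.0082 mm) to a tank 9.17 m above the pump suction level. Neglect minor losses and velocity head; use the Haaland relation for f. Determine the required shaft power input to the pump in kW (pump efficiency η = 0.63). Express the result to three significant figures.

P_shaft ≈ 11.4 kW

V = 4Q/(πD²) = 1.581 m/s; Re = 1.73×10^5; ε/D = 5.03×10^-5; f = 0.01625
h_f = f(L/D)V²/2g = 12.96 m
Total head H = z + h_f = 9.17 + 12.96 = 22.13 m
P_hyd = ρgQH = 999.7·9.81·0.0330·22.13 = 7.163 kW
P_shaft = P_hyd/η = 7.163/0.63 = 11.37 kW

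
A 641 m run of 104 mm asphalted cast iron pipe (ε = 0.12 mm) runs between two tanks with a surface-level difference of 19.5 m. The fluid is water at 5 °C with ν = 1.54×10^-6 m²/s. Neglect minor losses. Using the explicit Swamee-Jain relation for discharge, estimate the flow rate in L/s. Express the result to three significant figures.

Swamee-Jain (Type II): Q = -0.965·√(gD⁵h_f/L)·ln[ε/(3.7D) + √(3.17ν²L/(gD³h_f))]
√(gD⁵h_f/L) = √(9.81·0.104⁵·19.5/641) = 0.001905
ε/(3.7D) = 3.12×10^-4; √(3.17ν²L/(gD³h_f)) = 1.50×10^-4
Q = -0.965·0.001905·ln(4.615×10^-4) = 0.01412 m³/s
Check: V = 1.66 m/s, Re = 1.12×10^5, f = 0.02264, h_f = 19.7 m ≈ 19.5 m ✓

Q ≈ 14.1 L/s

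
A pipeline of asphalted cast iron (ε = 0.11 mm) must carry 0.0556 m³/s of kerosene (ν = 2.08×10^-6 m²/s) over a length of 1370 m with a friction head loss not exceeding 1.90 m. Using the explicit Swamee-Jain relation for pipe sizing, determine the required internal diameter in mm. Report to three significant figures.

Swamee-Jain (Type III): D = 0.66·[ε^1.25·(LQ²/(gh_f))^4.75 + ν·Q^9.4·(L/(gh_f))^5.2]^0.04
LQ²/(gh_f) = 0.2272; L/(gh_f) = 73.50
Term 1 = ε^1.25·(…)^4.75 = 9.88×10^-9; Term 2 = ν·Q^9.4·(…)^5.2 = 1.68×10^-8
D = 0.66·(9.88×10^-9 + 1.68×10^-8)^0.04 = 0.3286 m = 329 mm
Check: V = 0.656 m/s, Re = 1.04×10^5, f = 0.01957, h_f = 1.79 m ≈ 1.90 m ✓

D ≈ 329 mm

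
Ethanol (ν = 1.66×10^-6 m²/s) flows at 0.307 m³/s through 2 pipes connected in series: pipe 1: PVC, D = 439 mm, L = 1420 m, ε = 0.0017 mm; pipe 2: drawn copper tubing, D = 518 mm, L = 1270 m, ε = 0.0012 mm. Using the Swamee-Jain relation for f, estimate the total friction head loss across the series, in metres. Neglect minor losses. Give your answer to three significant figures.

H ≈ 12.4 m

Pipe 1: V = 2.028 m/s, Re = 5.36×10^5, ε/D = 3.87×10^-6, f = 0.01299, h_1 = f(L/D)V²/2g = 8.812 m
Pipe 2: V = 1.457 m/s, Re = 4.55×10^5, ε/D = 2.32×10^-6, f = 0.01335, h_2 = f(L/D)V²/2g = 3.541 m
Series → Q common, losses add: H = Σh = 12.35 m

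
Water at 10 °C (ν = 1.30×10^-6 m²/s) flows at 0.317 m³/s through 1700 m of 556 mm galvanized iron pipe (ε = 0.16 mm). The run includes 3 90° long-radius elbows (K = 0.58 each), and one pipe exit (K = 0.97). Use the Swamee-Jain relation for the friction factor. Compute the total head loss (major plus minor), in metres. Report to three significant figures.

H_L ≈ 4.53 m

V = 4Q/(πD²) = 1.306 m/s; V²/2g = 0.08688 m
Re = 5.58×10^5, ε/D = 2.88×10^-4 → f = 0.01615 (Swamee-Jain)
Major: h_f = f(L/D)·V²/2g = 0.01615·3058·0.08688 = 4.291 m
Minor: ΣK = 2.71; h_m = ΣK·V²/2g = 0.2355 m
Total H_L = 4.291 + 0.2355 = 4.526 m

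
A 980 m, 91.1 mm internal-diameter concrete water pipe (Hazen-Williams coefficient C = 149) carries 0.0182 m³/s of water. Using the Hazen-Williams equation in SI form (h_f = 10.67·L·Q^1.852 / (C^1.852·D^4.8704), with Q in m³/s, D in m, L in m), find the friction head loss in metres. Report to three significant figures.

h_f = 10.67·980·0.0182^1.852 / (149^1.852·0.0911^4.8704) = 69.16 m

h_f ≈ 69.2 m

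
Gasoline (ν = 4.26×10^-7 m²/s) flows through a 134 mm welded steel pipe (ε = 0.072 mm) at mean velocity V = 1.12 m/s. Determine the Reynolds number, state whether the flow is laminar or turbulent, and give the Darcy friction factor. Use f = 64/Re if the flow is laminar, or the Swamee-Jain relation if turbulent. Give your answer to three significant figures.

Re = VD/ν = 1.120·0.134/4.26×10^-7 = 3.52×10^5
Re > 4000 → turbulent; ε/D = 5.37×10^-4
Swamee-Jain: f = 0.01835

Re ≈ 3.52×10^5; turbulent; f ≈ 0.0183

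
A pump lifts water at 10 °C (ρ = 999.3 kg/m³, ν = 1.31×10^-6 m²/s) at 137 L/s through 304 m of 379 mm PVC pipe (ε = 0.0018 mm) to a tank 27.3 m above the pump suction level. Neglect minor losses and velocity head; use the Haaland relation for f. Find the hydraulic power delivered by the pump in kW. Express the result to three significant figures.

P_hyd ≈ 37.8 kW

V = 4Q/(πD²) = 1.214 m/s; Re = 3.51×10^5; ε/D = 4.75×10^-6; f = 0.01397
h_f = f(L/D)V²/2g = 0.8422 m
Total head H = z + h_f = 27.3 + 0.8422 = 28.14 m
P_hyd = ρgQH = 999.3·9.81·0.137·28.14 = 37.80 kW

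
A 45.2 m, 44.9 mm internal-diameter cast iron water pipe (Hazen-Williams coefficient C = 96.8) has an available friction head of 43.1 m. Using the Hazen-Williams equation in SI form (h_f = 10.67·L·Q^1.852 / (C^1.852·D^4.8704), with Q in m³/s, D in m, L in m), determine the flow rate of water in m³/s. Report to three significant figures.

Q ≈ 0.00750 m³/s

Rearranging: Q = [h_f·C^1.852·D^4.8704 / (10.67·L)]^(1/1.852)
Q = [43.1·96.8^1.852·0.0449^4.8704 / (10.67·45.2)]^0.540 = 0.007503 m³/s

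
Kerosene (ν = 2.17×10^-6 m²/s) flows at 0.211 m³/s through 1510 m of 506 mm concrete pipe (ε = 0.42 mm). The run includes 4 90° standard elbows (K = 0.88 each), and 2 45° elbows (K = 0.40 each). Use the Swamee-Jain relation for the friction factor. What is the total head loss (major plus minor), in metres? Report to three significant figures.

H_L ≈ 3.63 m

V = 4Q/(πD²) = 1.049 m/s; V²/2g = 0.05612 m
Re = 2.45×10^5, ε/D = 8.30×10^-4 → f = 0.02023 (Swamee-Jain)
Major: h_f = f(L/D)·V²/2g = 0.02023·2984·0.05612 = 3.388 m
Minor: ΣK = 4.32; h_m = ΣK·V²/2g = 0.2424 m
Total H_L = 3.388 + 0.2424 = 3.631 m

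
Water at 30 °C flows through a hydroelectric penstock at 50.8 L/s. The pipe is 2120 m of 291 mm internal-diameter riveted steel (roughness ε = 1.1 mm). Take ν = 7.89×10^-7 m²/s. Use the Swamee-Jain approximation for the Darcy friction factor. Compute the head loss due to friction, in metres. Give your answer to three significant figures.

h_f ≈ 6.18 m

V = 4Q/(πD²) = 4·0.0508/(π·0.291²) = 0.7638 m/s
Re = VD/ν = 0.7638·0.291/7.89×10^-7 = 2.82×10^5 → turbulent
ε/D = 1.1/291 = 0.00378
Swamee-Jain: f = 0.02851
h_f = f(L/D)V²/(2g) = 0.02851·(2120/0.291)·0.7638²/(2·9.81) = 6.176 m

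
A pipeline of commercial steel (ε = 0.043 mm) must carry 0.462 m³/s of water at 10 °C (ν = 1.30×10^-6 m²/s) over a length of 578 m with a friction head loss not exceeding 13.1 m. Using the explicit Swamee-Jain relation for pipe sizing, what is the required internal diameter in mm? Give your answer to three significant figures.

D ≈ 406 mm

Swamee-Jain (Type III): D = 0.66·[ε^1.25·(LQ²/(gh_f))^4.75 + ν·Q^9.4·(L/(gh_f))^5.2]^0.04
LQ²/(gh_f) = 0.9600; L/(gh_f) = 4.498
Term 1 = ε^1.25·(…)^4.75 = 2.87×10^-6; Term 2 = ν·Q^9.4·(…)^5.2 = 2.28×10^-6
D = 0.66·(2.87×10^-6 + 2.28×10^-6)^0.04 = 0.4055 m = 406 mm
Check: V = 3.58 m/s, Re = 1.12×10^6, f = 0.01348, h_f = 12.5 m ≈ 13.1 m ✓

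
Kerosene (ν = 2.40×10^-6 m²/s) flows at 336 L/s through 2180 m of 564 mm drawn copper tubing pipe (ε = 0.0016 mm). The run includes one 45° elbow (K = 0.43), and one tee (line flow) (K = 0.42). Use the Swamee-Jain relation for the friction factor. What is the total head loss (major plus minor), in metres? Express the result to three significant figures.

V = 4Q/(πD²) = 1.345 m/s; V²/2g = 0.09219 m
Re = 3.16×10^5, ε/D = 2.84×10^-6 → f = 0.01427 (Swamee-Jain)
Major: h_f = f(L/D)·V²/2g = 0.01427·3865·0.09219 = 5.085 m
Minor: ΣK = 0.850; h_m = ΣK·V²/2g = 0.07836 m
Total H_L = 5.085 + 0.07836 = 5.163 m

H_L ≈ 5.16 m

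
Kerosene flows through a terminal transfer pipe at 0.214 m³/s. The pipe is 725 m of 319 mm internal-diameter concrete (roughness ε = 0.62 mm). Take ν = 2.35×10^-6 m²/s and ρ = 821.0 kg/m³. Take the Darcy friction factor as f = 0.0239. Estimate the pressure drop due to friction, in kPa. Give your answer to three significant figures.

V = 4Q/(πD²) = 4·0.214/(π·0.319²) = 2.678 m/s
h_f = f(L/D)V²/(2g) = 0.02390·(725/0.319)·2.678²/(2·9.81) = 19.85 m
Δp = ρg·h_f = 821.0·9.81·19.85 = 159.9 kPa

Δp ≈ 160 kPa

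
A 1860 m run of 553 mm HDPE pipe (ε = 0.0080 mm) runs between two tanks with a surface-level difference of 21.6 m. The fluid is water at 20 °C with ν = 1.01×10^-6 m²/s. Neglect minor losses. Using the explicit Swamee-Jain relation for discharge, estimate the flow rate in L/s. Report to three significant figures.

Q ≈ 814 L/s

Swamee-Jain (Type II): Q = -0.965·√(gD⁵h_f/L)·ln[ε/(3.7D) + √(3.17ν²L/(gD³h_f))]
√(gD⁵h_f/L) = √(9.81·0.553⁵·21.6/1860) = 0.07676
ε/(3.7D) = 3.91×10^-6; √(3.17ν²L/(gD³h_f)) = 1.30×10^-5
Q = -0.965·0.07676·ln(1.687×10^-5) = 0.8141 m³/s
Check: V = 3.39 m/s, Re = 1.86×10^6, f = 0.01099, h_f = 21.6 m ≈ 21.6 m ✓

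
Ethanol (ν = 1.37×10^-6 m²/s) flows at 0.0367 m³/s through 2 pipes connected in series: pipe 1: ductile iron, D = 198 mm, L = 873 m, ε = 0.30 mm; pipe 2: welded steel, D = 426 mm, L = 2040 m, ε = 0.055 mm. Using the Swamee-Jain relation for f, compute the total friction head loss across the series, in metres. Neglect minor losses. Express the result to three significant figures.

Pipe 1: V = 1.192 m/s, Re = 1.72×10^5, ε/D = 0.00152, f = 0.02319, h_1 = f(L/D)V²/2g = 7.404 m
Pipe 2: V = 0.2575 m/s, Re = 8.01×10^4, ε/D = 1.29×10^-4, f = 0.01939, h_2 = f(L/D)V²/2g = 0.3138 m
Series → Q common, losses add: H = Σh = 7.717 m

H ≈ 7.72 m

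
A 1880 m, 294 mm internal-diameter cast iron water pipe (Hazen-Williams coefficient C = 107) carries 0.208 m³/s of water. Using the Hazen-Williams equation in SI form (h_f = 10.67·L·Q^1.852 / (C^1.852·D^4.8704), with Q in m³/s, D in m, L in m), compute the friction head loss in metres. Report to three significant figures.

h_f ≈ 74.2 m

h_f = 10.67·1880·0.208^1.852 / (107^1.852·0.294^4.8704) = 74.19 m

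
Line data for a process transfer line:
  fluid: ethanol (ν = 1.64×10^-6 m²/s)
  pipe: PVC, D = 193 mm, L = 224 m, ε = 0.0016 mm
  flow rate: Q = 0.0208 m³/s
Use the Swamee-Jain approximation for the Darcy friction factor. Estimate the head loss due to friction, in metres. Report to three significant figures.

V = 4Q/(πD²) = 4·0.0208/(π·0.193²) = 0.7110 m/s
Re = VD/ν = 0.7110·0.193/1.64×10^-6 = 8.37×10^4 → turbulent
ε/D = 0.0016/193 = 8.29×10^-6
Swamee-Jain: f = 0.01859
h_f = f(L/D)V²/(2g) = 0.01859·(224/0.193)·0.7110²/(2·9.81) = 0.5560 m

h_f ≈ 0.556 m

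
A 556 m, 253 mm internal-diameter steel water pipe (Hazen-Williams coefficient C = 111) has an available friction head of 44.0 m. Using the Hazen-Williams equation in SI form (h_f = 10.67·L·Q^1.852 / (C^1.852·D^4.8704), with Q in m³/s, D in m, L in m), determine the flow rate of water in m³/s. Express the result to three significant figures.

Rearranging: Q = [h_f·C^1.852·D^4.8704 / (10.67·L)]^(1/1.852)
Q = [44.0·111^1.852·0.253^4.8704 / (10.67·556)]^0.540 = 0.2117 m³/s

Q ≈ 0.212 m³/s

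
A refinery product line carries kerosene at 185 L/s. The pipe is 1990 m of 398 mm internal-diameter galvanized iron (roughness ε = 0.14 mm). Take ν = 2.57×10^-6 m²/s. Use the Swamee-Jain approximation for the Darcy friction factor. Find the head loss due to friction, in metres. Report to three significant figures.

h_f ≈ 10.1 m

V = 4Q/(πD²) = 4·0.185/(π·0.398²) = 1.487 m/s
Re = VD/ν = 1.487·0.398/2.57×10^-6 = 2.30×10^5 → turbulent
ε/D = 0.14/398 = 3.52×10^-4
Swamee-Jain: f = 0.01785
h_f = f(L/D)V²/(2g) = 0.01785·(1990/0.398)·1.487²/(2·9.81) = 10.06 m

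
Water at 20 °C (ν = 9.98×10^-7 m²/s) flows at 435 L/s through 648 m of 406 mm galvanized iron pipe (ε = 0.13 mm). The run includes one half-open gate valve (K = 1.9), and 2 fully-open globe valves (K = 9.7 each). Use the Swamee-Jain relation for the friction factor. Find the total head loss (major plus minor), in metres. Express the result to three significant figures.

H_L ≈ 26.7 m

V = 4Q/(πD²) = 3.360 m/s; V²/2g = 0.5754 m
Re = 1.37×10^6, ε/D = 3.20×10^-4 → f = 0.01575 (Swamee-Jain)
Major: h_f = f(L/D)·V²/2g = 0.01575·1596·0.5754 = 14.47 m
Minor: ΣK = 21.3; h_m = ΣK·V²/2g = 12.26 m
Total H_L = 14.47 + 12.26 = 26.72 m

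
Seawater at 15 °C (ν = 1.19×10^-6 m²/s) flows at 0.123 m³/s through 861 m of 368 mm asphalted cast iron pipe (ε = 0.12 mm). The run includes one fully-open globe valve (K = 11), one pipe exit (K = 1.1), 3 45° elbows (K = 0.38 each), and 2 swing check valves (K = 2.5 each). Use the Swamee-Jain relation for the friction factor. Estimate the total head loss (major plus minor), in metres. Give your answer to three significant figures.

H_L ≈ 3.95 m

V = 4Q/(πD²) = 1.156 m/s; V²/2g = 0.06816 m
Re = 3.58×10^5, ε/D = 3.26×10^-4 → f = 0.01699 (Swamee-Jain)
Major: h_f = f(L/D)·V²/2g = 0.01699·2340·0.06816 = 2.709 m
Minor: ΣK = 18.2; h_m = ΣK·V²/2g = 1.243 m
Total H_L = 2.709 + 1.243 = 3.952 m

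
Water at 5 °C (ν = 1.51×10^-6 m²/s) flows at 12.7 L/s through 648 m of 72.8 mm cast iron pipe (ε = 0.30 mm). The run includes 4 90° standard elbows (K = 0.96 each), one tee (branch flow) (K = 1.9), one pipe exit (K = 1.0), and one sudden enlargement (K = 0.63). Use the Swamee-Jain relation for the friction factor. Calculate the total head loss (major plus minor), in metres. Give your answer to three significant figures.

H_L ≈ 129 m

V = 4Q/(πD²) = 3.051 m/s; V²/2g = 0.4745 m
Re = 1.47×10^5, ε/D = 0.00412 → f = 0.02961 (Swamee-Jain)
Major: h_f = f(L/D)·V²/2g = 0.02961·8901·0.4745 = 125.0 m
Minor: ΣK = 7.37; h_m = ΣK·V²/2g = 3.497 m
Total H_L = 125.0 + 3.497 = 128.5 m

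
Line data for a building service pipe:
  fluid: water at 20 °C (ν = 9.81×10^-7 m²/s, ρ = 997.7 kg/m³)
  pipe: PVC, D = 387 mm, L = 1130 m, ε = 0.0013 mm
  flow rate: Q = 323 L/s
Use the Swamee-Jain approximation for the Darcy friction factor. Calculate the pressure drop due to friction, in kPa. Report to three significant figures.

Δp ≈ 127 kPa

V = 4Q/(πD²) = 4·0.323/(π·0.387²) = 2.746 m/s
Re = VD/ν = 2.746·0.387/9.81×10^-7 = 1.08×10^6 → turbulent
ε/D = 0.0013/387 = 3.36×10^-6
Swamee-Jain: f = 0.01154
h_f = f(L/D)V²/(2g) = 0.01154·(1130/0.387)·2.746²/(2·9.81) = 12.95 m
Δp = ρg·h_f = 997.7·9.81·12.95 = 126.8 kPa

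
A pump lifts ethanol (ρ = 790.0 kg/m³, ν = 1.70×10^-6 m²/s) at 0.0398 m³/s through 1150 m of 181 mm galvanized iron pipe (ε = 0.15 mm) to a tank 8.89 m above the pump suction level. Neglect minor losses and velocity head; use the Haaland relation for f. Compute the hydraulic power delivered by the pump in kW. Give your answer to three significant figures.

P_hyd ≈ 7.63 kW

V = 4Q/(πD²) = 1.547 m/s; Re = 1.65×10^5; ε/D = 8.29×10^-4; f = 0.02046
h_f = f(L/D)V²/2g = 15.86 m
Total head H = z + h_f = 8.89 + 15.86 = 24.75 m
P_hyd = ρgQH = 790.0·9.81·0.0398·24.75 = 7.633 kW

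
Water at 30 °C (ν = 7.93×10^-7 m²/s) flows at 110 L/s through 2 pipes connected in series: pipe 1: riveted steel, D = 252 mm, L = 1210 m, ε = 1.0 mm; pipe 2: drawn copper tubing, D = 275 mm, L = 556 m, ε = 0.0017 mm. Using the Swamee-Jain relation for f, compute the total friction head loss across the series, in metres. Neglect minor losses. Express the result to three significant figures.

H ≈ 38.5 m

Pipe 1: V = 2.205 m/s, Re = 7.01×10^5, ε/D = 0.00397, f = 0.02859, h_1 = f(L/D)V²/2g = 34.03 m
Pipe 2: V = 1.852 m/s, Re = 6.42×10^5, ε/D = 6.18×10^-6, f = 0.01264, h_2 = f(L/D)V²/2g = 4.468 m
Series → Q common, losses add: H = Σh = 38.50 m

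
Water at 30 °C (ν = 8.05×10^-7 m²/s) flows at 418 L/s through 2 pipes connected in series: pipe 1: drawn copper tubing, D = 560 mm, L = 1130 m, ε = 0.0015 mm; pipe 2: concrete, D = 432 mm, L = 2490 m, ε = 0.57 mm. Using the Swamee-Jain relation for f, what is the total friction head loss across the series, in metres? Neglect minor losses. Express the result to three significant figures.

Pipe 1: V = 1.697 m/s, Re = 1.18×10^6, ε/D = 2.68×10^-6, f = 0.01136, h_1 = f(L/D)V²/2g = 3.366 m
Pipe 2: V = 2.852 m/s, Re = 1.53×10^6, ε/D = 0.00132, f = 0.02126, h_2 = f(L/D)V²/2g = 50.79 m
Series → Q common, losses add: H = Σh = 54.16 m

H ≈ 54.2 m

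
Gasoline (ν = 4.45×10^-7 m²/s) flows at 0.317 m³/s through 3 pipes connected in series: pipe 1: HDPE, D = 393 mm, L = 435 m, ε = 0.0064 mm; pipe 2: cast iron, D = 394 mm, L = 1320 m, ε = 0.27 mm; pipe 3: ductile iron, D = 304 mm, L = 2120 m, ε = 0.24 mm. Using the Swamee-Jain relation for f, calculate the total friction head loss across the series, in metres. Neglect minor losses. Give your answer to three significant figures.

H ≈ 152 m

Pipe 1: V = 2.613 m/s, Re = 2.31×10^6, ε/D = 1.63×10^-5, f = 0.01076, h_1 = f(L/D)V²/2g = 4.147 m
Pipe 2: V = 2.600 m/s, Re = 2.30×10^6, ε/D = 6.85×10^-4, f = 0.01819, h_2 = f(L/D)V²/2g = 20.99 m
Pipe 3: V = 4.367 m/s, Re = 2.98×10^6, ε/D = 7.89×10^-4, f = 0.01873, h_3 = f(L/D)V²/2g = 127.0 m
Series → Q common, losses add: H = Σh = 152.1 m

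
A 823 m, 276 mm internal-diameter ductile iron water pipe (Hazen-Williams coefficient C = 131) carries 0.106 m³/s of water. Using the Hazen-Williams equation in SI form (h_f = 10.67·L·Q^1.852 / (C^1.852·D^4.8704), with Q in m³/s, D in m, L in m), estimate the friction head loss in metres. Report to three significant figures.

h_f ≈ 8.71 m

h_f = 10.67·823·0.106^1.852 / (131^1.852·0.276^4.8704) = 8.714 m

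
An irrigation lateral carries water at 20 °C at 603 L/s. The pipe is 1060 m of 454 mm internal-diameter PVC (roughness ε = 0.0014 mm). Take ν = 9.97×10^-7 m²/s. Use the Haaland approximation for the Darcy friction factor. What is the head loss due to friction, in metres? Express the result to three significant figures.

h_f ≈ 17.7 m

V = 4Q/(πD²) = 4·0.603/(π·0.454²) = 3.725 m/s
Re = VD/ν = 3.725·0.454/9.97×10^-7 = 1.70×10^6 → turbulent
ε/D = 0.0014/454 = 3.08×10^-6
Haaland: f = 0.01070
h_f = f(L/D)V²/(2g) = 0.01070·(1060/0.454)·3.725²/(2·9.81) = 17.66 m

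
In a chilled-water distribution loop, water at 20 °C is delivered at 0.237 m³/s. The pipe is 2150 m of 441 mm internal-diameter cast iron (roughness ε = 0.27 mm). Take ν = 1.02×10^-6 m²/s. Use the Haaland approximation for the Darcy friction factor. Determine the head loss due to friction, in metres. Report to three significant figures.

h_f ≈ 10.8 m

V = 4Q/(πD²) = 4·0.237/(π·0.441²) = 1.552 m/s
Re = VD/ν = 1.552·0.441/1.02×10^-6 = 6.71×10^5 → turbulent
ε/D = 0.27/441 = 6.12×10^-4
Haaland: f = 0.01808
h_f = f(L/D)V²/(2g) = 0.01808·(2150/0.441)·1.552²/(2·9.81) = 10.81 m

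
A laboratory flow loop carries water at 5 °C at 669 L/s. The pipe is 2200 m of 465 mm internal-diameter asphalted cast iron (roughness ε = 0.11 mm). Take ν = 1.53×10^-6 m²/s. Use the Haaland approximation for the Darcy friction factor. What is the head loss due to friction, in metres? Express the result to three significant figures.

V = 4Q/(πD²) = 4·0.669/(π·0.465²) = 3.939 m/s
Re = VD/ν = 3.939·0.465/1.53×10^-6 = 1.20×10^6 → turbulent
ε/D = 0.11/465 = 2.37×10^-4
Haaland: f = 0.01488
h_f = f(L/D)V²/(2g) = 0.01488·(2200/0.465)·3.939²/(2·9.81) = 55.67 m

h_f ≈ 55.7 m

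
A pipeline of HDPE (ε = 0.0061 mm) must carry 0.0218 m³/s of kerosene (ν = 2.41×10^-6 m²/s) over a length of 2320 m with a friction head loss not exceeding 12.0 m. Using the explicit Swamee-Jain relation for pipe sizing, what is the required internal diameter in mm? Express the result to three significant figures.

D ≈ 174 mm

Swamee-Jain (Type III): D = 0.66·[ε^1.25·(LQ²/(gh_f))^4.75 + ν·Q^9.4·(L/(gh_f))^5.2]^0.04
LQ²/(gh_f) = 0.009366; L/(gh_f) = 19.71
Term 1 = ε^1.25·(…)^4.75 = 7.02×10^-17; Term 2 = ν·Q^9.4·(…)^5.2 = 3.13×10^-15
D = 0.66·(7.02×10^-17 + 3.13×10^-15)^0.04 = 0.1737 m = 174 mm
Check: V = 0.920 m/s, Re = 6.63×10^4, f = 0.01967, h_f = 11.3 m ≈ 12.0 m ✓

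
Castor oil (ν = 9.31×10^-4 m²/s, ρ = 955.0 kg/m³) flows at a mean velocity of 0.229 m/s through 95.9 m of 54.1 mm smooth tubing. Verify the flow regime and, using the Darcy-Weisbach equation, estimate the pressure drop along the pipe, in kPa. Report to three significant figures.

Δp ≈ 213 kPa

Re = VD/ν = 0.229·0.05410/9.31×10^-4 = 13.3 → laminar (Re < 2300)
f = 64/Re = 4.809
h_f = f(L/D)V²/(2g) = 4.809·(95.9/0.05410)·0.229²/(2·9.81) = 22.79 m
Δp = ρg·h_f = 955.0·9.81·22.79 = 213.5 kPa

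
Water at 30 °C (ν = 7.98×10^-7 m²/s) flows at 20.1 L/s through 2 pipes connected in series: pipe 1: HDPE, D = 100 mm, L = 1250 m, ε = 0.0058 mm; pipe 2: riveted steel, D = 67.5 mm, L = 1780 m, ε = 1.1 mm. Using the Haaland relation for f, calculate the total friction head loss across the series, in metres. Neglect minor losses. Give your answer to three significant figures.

Pipe 1: V = 2.559 m/s, Re = 3.21×10^5, ε/D = 5.80×10^-5, f = 0.01470, h_1 = f(L/D)V²/2g = 61.33 m
Pipe 2: V = 5.617 m/s, Re = 4.75×10^5, ε/D = 0.0163, f = 0.04521, h_2 = f(L/D)V²/2g = 1917 m
Series → Q common, losses add: H = Σh = 1979 m

H ≈ 1980 m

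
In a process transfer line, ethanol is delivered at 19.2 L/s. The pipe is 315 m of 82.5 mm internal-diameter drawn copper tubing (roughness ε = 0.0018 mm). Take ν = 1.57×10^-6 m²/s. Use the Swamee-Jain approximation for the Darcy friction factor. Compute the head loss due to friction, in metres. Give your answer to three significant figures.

V = 4Q/(πD²) = 4·0.0192/(π·0.0825²) = 3.592 m/s
Re = VD/ν = 3.592·0.0825/1.57×10^-6 = 1.89×10^5 → turbulent
ε/D = 0.0018/82.5 = 2.18×10^-5
Swamee-Jain: f = 0.01590
h_f = f(L/D)V²/(2g) = 0.01590·(315/0.0825)·3.592²/(2·9.81) = 39.92 m

h_f ≈ 39.9 m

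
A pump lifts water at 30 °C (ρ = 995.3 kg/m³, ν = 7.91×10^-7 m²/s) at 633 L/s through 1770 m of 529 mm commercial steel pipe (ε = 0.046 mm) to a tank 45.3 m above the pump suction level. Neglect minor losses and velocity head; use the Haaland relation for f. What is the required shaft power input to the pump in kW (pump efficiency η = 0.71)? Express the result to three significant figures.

P_shaft ≈ 549 kW

V = 4Q/(πD²) = 2.880 m/s; Re = 1.93×10^6; ε/D = 8.70×10^-5; f = 0.01252
h_f = f(L/D)V²/2g = 17.72 m
Total head H = z + h_f = 45.3 + 17.72 = 63.02 m
P_hyd = ρgQH = 995.3·9.81·0.633·63.02 = 389.5 kW
P_shaft = P_hyd/η = 389.5/0.71 = 548.6 kW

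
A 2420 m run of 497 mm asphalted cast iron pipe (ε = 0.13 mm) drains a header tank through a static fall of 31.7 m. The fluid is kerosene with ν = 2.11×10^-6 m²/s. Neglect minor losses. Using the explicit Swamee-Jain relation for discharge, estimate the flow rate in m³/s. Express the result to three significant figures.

Q ≈ 0.554 m³/s

Swamee-Jain (Type II): Q = -0.965·√(gD⁵h_f/L)·ln[ε/(3.7D) + √(3.17ν²L/(gD³h_f))]
√(gD⁵h_f/L) = √(9.81·0.497⁵·31.7/2420) = 0.06242
ε/(3.7D) = 7.07×10^-5; √(3.17ν²L/(gD³h_f)) = 2.99×10^-5
Q = -0.965·0.06242·ln(1.006×10^-4) = 0.5545 m³/s
Check: V = 2.86 m/s, Re = 6.73×10^5, f = 0.01574, h_f = 31.9 m ≈ 31.7 m ✓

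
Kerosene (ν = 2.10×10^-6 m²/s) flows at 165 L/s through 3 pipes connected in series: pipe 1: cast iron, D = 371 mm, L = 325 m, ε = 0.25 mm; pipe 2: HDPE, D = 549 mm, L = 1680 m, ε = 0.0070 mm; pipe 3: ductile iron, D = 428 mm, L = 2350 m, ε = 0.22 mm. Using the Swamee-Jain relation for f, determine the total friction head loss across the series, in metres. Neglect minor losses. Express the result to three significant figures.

Pipe 1: V = 1.526 m/s, Re = 2.70×10^5, ε/D = 6.74×10^-4, f = 0.01939, h_1 = f(L/D)V²/2g = 2.017 m
Pipe 2: V = 0.6970 m/s, Re = 1.82×10^5, ε/D = 1.28×10^-5, f = 0.01593, h_2 = f(L/D)V²/2g = 1.207 m
Pipe 3: V = 1.147 m/s, Re = 2.34×10^5, ε/D = 5.14×10^-4, f = 0.01876, h_3 = f(L/D)V²/2g = 6.904 m
Series → Q common, losses add: H = Σh = 10.13 m

H ≈ 10.1 m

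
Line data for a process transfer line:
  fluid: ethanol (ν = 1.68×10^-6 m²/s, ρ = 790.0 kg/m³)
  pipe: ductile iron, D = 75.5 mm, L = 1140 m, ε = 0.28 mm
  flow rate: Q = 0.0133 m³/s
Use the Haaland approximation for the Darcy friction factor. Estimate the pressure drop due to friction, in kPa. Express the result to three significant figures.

V = 4Q/(πD²) = 4·0.0133/(π·0.0755²) = 2.971 m/s
Re = VD/ν = 2.971·0.0755/1.68×10^-6 = 1.34×10^5 → turbulent
ε/D = 0.28/75.5 = 0.00371
Haaland: f = 0.02863
h_f = f(L/D)V²/(2g) = 0.02863·(1140/0.0755)·2.971²/(2·9.81) = 194.4 m
Δp = ρg·h_f = 790.0·9.81·194.4 = 1507 kPa

Δp ≈ 1510 kPa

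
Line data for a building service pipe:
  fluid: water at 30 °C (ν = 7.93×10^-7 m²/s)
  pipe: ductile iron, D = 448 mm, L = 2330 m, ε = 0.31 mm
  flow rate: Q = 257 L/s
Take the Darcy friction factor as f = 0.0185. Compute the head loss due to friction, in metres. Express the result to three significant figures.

h_f ≈ 13.0 m

V = 4Q/(πD²) = 4·0.257/(π·0.448²) = 1.630 m/s
h_f = f(L/D)V²/(2g) = 0.01850·(2330/0.448)·1.630²/(2·9.81) = 13.04 m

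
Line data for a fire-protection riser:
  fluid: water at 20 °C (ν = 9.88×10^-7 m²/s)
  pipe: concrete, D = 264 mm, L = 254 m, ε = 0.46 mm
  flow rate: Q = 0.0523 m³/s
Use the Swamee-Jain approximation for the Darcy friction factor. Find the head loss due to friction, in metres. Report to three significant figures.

V = 4Q/(πD²) = 4·0.0523/(π·0.264²) = 0.9554 m/s
Re = VD/ν = 0.9554·0.264/9.88×10^-7 = 2.55×10^5 → turbulent
ε/D = 0.46/264 = 0.00174
Swamee-Jain: f = 0.02352
h_f = f(L/D)V²/(2g) = 0.02352·(254/0.264)·0.9554²/(2·9.81) = 1.053 m

h_f ≈ 1.05 m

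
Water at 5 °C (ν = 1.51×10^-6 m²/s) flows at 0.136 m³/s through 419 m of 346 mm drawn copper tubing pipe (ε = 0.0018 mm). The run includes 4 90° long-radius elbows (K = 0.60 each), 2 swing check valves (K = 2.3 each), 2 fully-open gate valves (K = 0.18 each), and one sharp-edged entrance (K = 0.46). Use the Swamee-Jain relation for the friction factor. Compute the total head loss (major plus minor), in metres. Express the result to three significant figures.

H_L ≈ 2.66 m

V = 4Q/(πD²) = 1.446 m/s; V²/2g = 0.1066 m
Re = 3.31×10^5, ε/D = 5.20×10^-6 → f = 0.01417 (Swamee-Jain)
Major: h_f = f(L/D)·V²/2g = 0.01417·1211·0.1066 = 1.830 m
Minor: ΣK = 7.82; h_m = ΣK·V²/2g = 0.8339 m
Total H_L = 1.830 + 0.8339 = 2.664 m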